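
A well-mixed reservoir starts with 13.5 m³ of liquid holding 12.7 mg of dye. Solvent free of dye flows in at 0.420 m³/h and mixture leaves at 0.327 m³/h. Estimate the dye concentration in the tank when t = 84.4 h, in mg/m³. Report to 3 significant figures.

Let m(t) be the amount of dye. Volume: V(t) = V₀ + (Q_in − Q_out) t = 13.5 + 0.093000 t; V(84.4) = 21.349 m³.
Species balance (pure solvent in): dm/dt = −Q_out · m/V(t).
dm/m = −Q_out dt/(V₀ + 0.093000 t); integrating gives ln(m/m₀) = −(Q_out/(Q_in−Q_out)) ln(V/V₀).
m = m₀ (V₀/V)^(Q_out/(Q_in−Q_out)) = 12.7 × (13.5/21.349)^(3.5161) = 2.5347 mg.
C = m/V = 2.5347/21.349 = 0.11873 mg/m³.

0.119 mg/m³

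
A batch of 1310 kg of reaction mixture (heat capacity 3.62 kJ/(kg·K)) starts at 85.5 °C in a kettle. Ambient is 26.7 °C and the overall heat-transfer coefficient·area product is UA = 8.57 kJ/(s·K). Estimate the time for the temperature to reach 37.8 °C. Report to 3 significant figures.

923 s

First-law balance (no shaft work): M c_p dT/dt = −UA(T − T_amb).
τ = M c_p/UA = 553.35 s; T_ss = T_amb = 26.700 °C.
T(t) = T_ss + (T₀ − T_ss)e^(−t/τ); set T = 37.8:
t = −τ ln[(T − T_ss)/(T₀ − T_ss)] = −553.35 · ln(0.18878) = 922.54 s.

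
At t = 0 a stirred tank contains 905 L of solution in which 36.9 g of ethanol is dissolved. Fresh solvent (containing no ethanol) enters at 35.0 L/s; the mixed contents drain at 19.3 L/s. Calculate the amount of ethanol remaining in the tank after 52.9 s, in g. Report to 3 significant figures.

Let m(t) be the amount of ethanol. Volume: V(t) = V₀ + (Q_in − Q_out) t = 905 + 15.700 t; V(52.9) = 1735.5 L.
Solute balance: dm/dt = 0 − Q_out C = −Q_out m/V(t).
Separate: dm/m = −Q_out dt/V(t) ⇒ ln(m/m₀) = −(Q_out/(Q_in−Q_out)) ln(V/V₀).
m = m₀ (V₀/V)^(Q_out/(Q_in−Q_out)) = 36.9 × (905/1735.5)^(1.2293) = 16.573 g.

16.6 g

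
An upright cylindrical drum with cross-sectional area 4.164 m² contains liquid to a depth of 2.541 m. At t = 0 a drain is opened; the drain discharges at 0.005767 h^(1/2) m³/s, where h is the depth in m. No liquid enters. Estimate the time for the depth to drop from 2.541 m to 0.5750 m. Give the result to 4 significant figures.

1207 s

A dh/dt = −Q_out = −0.005767 √h.
∫ h^(−1/2) dh = −(0.005767/A) ∫ dt, giving 2√h = 2√h₀ − (0.005767/A) t.
t = 2A(√h₀ − √h)/0.005767 = 2·4.164·(√2.541 − √0.5750)/0.005767
  = 8.32800 × (1.59405 − 0.758288) / 0.005767 = 1206.91 s.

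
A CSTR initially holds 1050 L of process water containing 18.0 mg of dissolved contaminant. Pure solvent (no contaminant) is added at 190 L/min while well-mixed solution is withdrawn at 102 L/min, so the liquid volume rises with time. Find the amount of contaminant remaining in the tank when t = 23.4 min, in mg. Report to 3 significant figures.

5.11 mg

Total volume: dV/dt = Q_in − Q_out = 88.000 L/min, so V(t) = 1050 + 88.000 t and V(23.4) = 3109.2 L.
Solute balance: dm/dt = 0 − Q_out C = −Q_out m/V(t).
dm/m = −Q_out dt/(V₀ + 88.000 t); integrating gives ln(m/m₀) = −(Q_out/(Q_in−Q_out)) ln(V/V₀).
m = m₀ (V₀/V)^(Q_out/(Q_in−Q_out)) = 18.0 × (1050/3109.2)^(1.1591) = 5.1146 mg.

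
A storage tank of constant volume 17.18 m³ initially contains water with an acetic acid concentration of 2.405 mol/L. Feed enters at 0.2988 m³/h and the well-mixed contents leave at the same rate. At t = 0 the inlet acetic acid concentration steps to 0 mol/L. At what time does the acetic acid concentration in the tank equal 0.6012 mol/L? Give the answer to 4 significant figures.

Species balance: V dC/dt = Q(C_in − C) ⇒ τ = V/Q = 57.4967 h.
C(t) = C_in + (C₀ − C_in) e^(−t/τ). Set C = 0.6012 and solve for t:
e^(−t/τ) = (C − C_in)/(C₀ − C_in) = (0.6012 − 0)/(2.405 − 0) = 0.249979
t = −τ ln(…) = 57.4967 × 1.38638 = 79.7121 h.

79.71 h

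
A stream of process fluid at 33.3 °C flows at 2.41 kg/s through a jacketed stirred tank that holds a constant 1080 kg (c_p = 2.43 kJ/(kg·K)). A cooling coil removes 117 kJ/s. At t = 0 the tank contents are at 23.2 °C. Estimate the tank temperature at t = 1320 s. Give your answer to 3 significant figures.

Unsteady energy balance on the tank contents: M c_p dT/dt = ṁ c_p (T_in − T) − 117.
Rearrange: dT/dt = (T_ss − T)/τ with τ = M/ṁ = 448.13 s and T_ss = T_in − Q̇/(ṁ c_p) = 13.322 °C.
T approaches T_ss exponentially: T(t) = T_ss + (T₀ − T_ss) e^(−t/τ).
T(1320) = 13.322 + (9.8785)·e^(−1320/448.13) = 13.322 + (9.8785)·0.052573 = 13.841 °C.

13.8 °C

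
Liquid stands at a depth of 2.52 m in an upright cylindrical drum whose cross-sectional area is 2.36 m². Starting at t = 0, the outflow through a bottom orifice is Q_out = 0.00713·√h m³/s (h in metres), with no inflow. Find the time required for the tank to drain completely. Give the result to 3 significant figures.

A dh/dt = −Q_out = −0.00713 √h.
This is separable: 2 d(√h)/dt = −0.00713/A, so √h = √h₀ − (0.00713/(2A)) t.
Set h = 0: 2√h₀ = (0.00713/A) t_empty ⇒ t_empty = 2A√h₀/0.00713.
t_empty = 2·2.36·√2.52/0.00713 = 4.7200·1.5875/0.00713 = 1050.9 s.

1050 s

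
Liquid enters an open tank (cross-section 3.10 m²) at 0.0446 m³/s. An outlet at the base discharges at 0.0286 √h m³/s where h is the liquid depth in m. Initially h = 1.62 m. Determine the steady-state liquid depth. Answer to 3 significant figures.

Level balance: A dh/dt = 0.0446 − 0.0286 √h. Setting dh/dt = 0:
Q_in = 0.0286 √h_ss ⇒ √h_ss = 0.0446/0.0286 = 1.5594.
h_ss = 1.5594² = 2.4319 m. (Since h₀ = 1.62 m < h_ss, the level will rise toward this value.)

2.43 m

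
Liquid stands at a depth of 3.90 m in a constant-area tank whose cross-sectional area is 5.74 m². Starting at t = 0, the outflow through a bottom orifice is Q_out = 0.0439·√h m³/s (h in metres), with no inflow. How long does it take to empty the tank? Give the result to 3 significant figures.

With no inflow, A dh/dt = −0.0439 √h.
Separate and integrate: 2(√h − √h₀) = −(0.0439/A) t.
Set h = 0: 2√h₀ = (0.0439/A) t_empty ⇒ t_empty = 2A√h₀/0.0439.
t_empty = 2·5.74·√3.90/0.0439 = 11.480·1.9748/0.0439 = 516.43 s.

516 s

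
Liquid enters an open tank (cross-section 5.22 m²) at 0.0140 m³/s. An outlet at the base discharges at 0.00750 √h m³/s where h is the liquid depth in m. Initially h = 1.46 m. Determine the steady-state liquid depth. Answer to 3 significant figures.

3.48 m

Level balance: A dh/dt = 0.0140 − 0.00750 √h. Setting dh/dt = 0:
Q_in = 0.00750 √h_ss ⇒ √h_ss = 0.0140/0.00750 = 1.8667.
h_ss = 1.8667² = 3.4844 m. (Since h₀ = 1.46 m < h_ss, the level will rise toward this value.)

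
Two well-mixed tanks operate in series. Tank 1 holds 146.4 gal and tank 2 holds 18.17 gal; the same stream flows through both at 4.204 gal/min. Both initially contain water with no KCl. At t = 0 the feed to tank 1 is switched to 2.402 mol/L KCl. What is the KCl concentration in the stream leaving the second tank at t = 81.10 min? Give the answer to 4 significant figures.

Each tank obeys Vᵢ dCᵢ/dt = Q(Cᵢ₋₁ − Cᵢ), so τᵢ = Vᵢ/Q.
τ₁ = 146.4/4.204 = 34.8240 min; τ₂ = 18.17/4.204 = 4.32207 min.
Solving the cascade with C₁(0)=C₂(0)=0 gives C₂(t) = C_in[1 − (τ₁ e^(−t/τ₁) − τ₂ e^(−t/τ₂))/(τ₁ − τ₂)].
At t = 81.10: e^(−t/τ₁) = 0.0974072, e^(−t/τ₂) = 7.09313e-09.
C₂ = 2.402·[1 − (34.8240·0.0974072 − 4.32207·7.09313e-09)/(30.5019)] = 2.402·0.888790 = 2.13487 mol/L.

2.135 mol/L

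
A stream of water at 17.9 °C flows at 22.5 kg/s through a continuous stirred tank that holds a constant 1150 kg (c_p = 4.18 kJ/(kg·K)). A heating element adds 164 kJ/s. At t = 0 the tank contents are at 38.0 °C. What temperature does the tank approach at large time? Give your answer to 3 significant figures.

19.6 °C

Heat balance on the well-mixed liquid: M c_p dT/dt = ṁ c_p (T_in − T) + 164.
At steady state dT/dt = 0 ⇒ T_ss = T_in + Q̇/(ṁ c_p) = 17.9 + 164/(22.5·4.18) = 19.644 °C.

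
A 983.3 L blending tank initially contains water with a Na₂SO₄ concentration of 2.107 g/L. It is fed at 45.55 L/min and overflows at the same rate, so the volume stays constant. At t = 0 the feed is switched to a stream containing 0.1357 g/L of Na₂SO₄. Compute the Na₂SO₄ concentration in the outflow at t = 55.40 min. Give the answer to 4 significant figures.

0.2871 g/L

Species balance on the tank: V dC/dt = Q(C_in − C).
Rewrite as dC/dt + C/τ = C_in/τ, τ = V/Q = 21.5873 min.
C approaches C_in exponentially: C(t) = C_in + (C₀ − C_in) e^(−t/τ).
C(55.40) = 0.1357 + (2.107 − 0.1357)·e^(−55.40/21.5873) = 0.1357 + (1.97130)·0.0768171 = 0.287130 g/L.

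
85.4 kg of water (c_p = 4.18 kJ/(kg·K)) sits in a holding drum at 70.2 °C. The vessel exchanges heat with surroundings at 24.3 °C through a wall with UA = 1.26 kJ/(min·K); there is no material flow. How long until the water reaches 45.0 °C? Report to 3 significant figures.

Lumped-capacitance energy balance: M c_p dT/dt = UA(T_amb − T).
τ = M c_p/UA = 283.31 min; T_ss = T_amb = 24.300 °C.
T(t) = T_ss + (T₀ − T_ss)e^(−t/τ); set T = 45.0:
t = −τ ln[(T − T_ss)/(T₀ − T_ss)] = −283.31 · ln(0.45098) = 225.61 min.

226 min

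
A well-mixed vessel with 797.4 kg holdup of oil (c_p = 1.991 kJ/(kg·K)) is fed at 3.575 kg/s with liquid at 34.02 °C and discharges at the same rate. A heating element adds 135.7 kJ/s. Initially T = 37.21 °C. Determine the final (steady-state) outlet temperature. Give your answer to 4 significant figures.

53.08 °C

M c_p dT/dt = ṁ c_p (T_in − T) + Q̇.
At steady state dT/dt = 0 ⇒ T_ss = T_in + Q̇/(ṁ c_p) = 34.02 + 135.7/(3.575·1.991) = 53.0848 °C.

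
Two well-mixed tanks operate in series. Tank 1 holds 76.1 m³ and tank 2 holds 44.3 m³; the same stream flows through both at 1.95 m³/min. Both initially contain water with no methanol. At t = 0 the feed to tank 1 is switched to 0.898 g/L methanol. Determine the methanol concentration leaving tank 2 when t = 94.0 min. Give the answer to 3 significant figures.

Time constants: τᵢ = Vᵢ/Q for each well-mixed tank.
τ₁ = 76.1/1.95 = 39.026 min; τ₂ = 44.3/1.95 = 22.718 min.
Solving the cascade with C₁(0)=C₂(0)=0 gives C₂(t) = C_in[1 − (τ₁ e^(−t/τ₁) − τ₂ e^(−t/τ₂))/(τ₁ − τ₂)].
At t = 94.0: e^(−t/τ₁) = 0.089935, e^(−t/τ₂) = 0.015960.
C₂ = 0.898·[1 − (39.026·0.089935 − 22.718·0.015960)/(16.308)] = 0.898·0.80701 = 0.72470 g/L.

0.725 g/L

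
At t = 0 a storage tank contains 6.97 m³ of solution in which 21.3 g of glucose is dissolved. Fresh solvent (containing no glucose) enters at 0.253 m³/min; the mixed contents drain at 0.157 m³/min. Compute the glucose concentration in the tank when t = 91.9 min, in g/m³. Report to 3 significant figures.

0.354 g/m³

Let m(t) be the amount of glucose. Volume: V(t) = V₀ + (Q_in − Q_out) t = 6.97 + 0.096000 t; V(91.9) = 15.792 m³.
Species balance (pure solvent in): dm/dt = −Q_out · m/V(t).
dm/m = −Q_out dt/(V₀ + 0.096000 t); integrating gives ln(m/m₀) = −(Q_out/(Q_in−Q_out)) ln(V/V₀).
m = m₀ (V₀/V)^(Q_out/(Q_in−Q_out)) = 21.3 × (6.97/15.792)^(1.6354) = 5.5905 g.
C = m/V = 5.5905/15.792 = 0.35400 g/m³.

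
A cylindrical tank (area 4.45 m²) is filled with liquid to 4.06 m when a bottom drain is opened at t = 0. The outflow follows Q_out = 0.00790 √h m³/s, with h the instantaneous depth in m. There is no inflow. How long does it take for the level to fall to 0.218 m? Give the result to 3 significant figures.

1740 s

With no inflow, A dh/dt = −0.00790 √h.
Separate and integrate: 2(√h − √h₀) = −(0.00790/A) t.
t = 2A(√h₀ − √h)/0.00790 = 2·4.45·(√4.06 − √0.218)/0.00790
  = 8.9000 × (2.0149 − 0.46690) / 0.00790 = 1744.0 s.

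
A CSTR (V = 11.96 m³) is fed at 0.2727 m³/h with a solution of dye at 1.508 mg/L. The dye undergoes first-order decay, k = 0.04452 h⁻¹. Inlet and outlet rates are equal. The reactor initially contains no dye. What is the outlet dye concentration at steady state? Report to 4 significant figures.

Species balance: V dC/dt = Q C_in − Q C − k V C.
At steady state: 0 = Q C_in − (Q + kV) C_ss, so C_ss = Q C_in/(Q + kV).
C_ss = 0.2727·1.508/(0.2727 + 0.04452·11.96) = 0.411232/0.805159 = 0.510746 mg/L.

0.5107 mg/L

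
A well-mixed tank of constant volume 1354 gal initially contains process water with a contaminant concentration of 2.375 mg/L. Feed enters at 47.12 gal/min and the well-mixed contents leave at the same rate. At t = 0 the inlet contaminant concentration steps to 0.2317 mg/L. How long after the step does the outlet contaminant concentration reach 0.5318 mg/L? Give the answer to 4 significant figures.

Transient balance on the dissolved component: V dC/dt = Q(C_in − C), so τ = V/Q = 28.7351 min.
C(t) = C_in + (C₀ − C_in) e^(−t/τ). Set C = 0.5318 and solve for t:
e^(−t/τ) = (C − C_in)/(C₀ − C_in) = (0.5318 − 0.2317)/(2.375 − 0.2317) = 0.140018
t = −τ ln(…) = 28.7351 × 1.96599 = 56.4929 min.

56.49 min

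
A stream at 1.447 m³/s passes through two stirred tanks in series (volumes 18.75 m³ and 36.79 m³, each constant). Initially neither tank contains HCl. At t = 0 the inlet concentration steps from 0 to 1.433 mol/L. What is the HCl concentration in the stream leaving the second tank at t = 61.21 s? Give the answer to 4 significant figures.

Each tank obeys Vᵢ dCᵢ/dt = Q(Cᵢ₋₁ − Cᵢ), so τᵢ = Vᵢ/Q.
τ₁ = 18.75/1.447 = 12.9578 s; τ₂ = 36.79/1.447 = 25.4250 s.
Solving the cascade with C₁(0)=C₂(0)=0 gives C₂(t) = C_in[1 − (τ₁ e^(−t/τ₁) − τ₂ e^(−t/τ₂))/(τ₁ − τ₂)].
At t = 61.21: e^(−t/τ₁) = 0.00888155, e^(−t/τ₂) = 0.0900427.
C₂ = 1.433·[1 − (12.9578·0.00888155 − 25.4250·0.0900427)/(-12.4672)] = 1.433·0.825602 = 1.18309 mol/L.

1.183 mol/L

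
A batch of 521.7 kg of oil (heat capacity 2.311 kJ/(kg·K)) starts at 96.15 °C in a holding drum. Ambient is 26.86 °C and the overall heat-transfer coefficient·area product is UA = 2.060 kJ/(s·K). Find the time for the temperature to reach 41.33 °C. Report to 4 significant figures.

Lumped-capacitance energy balance: M c_p dT/dt = UA(T_amb − T).
τ = M c_p/UA = 585.266 s; T_ss = T_amb = 26.8600 °C.
T(t) = T_ss + (T₀ − T_ss)e^(−t/τ); set T = 41.33:
t = −τ ln[(T − T_ss)/(T₀ − T_ss)] = −585.266 · ln(0.208832) = 916.658 s.

916.7 s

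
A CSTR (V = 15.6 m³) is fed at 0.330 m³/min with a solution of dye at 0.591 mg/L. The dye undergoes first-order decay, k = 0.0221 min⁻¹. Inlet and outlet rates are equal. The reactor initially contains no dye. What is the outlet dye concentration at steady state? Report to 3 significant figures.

Accumulation = in − out − consumed: V dC/dt = Q C_in − Q C − k V C.
Steady state (dC/dt = 0): C_ss = Q C_in/(Q + kV) = C_in/(1 + kV/Q).
C_ss = 0.330·0.591/(0.330 + 0.0221·15.6) = 0.19503/0.67476 = 0.28904 mg/L.

0.289 mg/L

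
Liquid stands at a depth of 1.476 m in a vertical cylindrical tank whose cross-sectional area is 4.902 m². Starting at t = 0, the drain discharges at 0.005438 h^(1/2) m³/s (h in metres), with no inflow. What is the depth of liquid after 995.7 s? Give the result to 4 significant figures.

0.4391 m

Unsteady balance on liquid volume: A dh/dt = −0.005438 √h.
Separate and integrate: 2(√h − √h₀) = −(0.005438/A) t.
√h = √1.476 − 0.005438·995.7/(2·4.902) = 1.21491 − 0.552286 = 0.662621.
h = 0.662621² = 0.439066 m.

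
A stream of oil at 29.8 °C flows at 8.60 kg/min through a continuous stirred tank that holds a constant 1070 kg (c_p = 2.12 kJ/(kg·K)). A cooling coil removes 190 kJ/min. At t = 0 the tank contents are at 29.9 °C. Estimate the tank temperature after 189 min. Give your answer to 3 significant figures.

Heat balance on the well-mixed liquid: M c_p dT/dt = ṁ c_p (T_in − T) − 190.
τ = M/ṁ = 124.42 min; T_ss = T_in − Q̇/(ṁ c_p) = 29.8 − 190/(8.60·2.12) = 19.379 °C.
T approaches T_ss exponentially: T(t) = T_ss + (T₀ − T_ss) e^(−t/τ).
T(189) = 19.379 + (10.521)·e^(−189/124.42) = 19.379 + (10.521)·0.21892 = 21.682 °C.

21.7 °C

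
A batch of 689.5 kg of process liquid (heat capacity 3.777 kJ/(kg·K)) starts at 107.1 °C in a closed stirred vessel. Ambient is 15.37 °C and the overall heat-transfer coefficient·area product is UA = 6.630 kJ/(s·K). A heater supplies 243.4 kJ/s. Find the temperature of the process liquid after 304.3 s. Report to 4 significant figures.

77.44 °C

Lumped-capacitance energy balance: M c_p dT/dt = UA(T_amb − T) + Q̇.
dT/dt = (T_ss − T)/τ with T_ss = T_amb + Q̇/UA = 15.37 + 243.4/6.630 = 52.0819 °C, τ = M c_p/UA = 689.5·3.777/6.630 = 392.797 s.
Solution: T(t) = T_ss + (T₀ − T_ss) e^(−t/τ).
T(304.3) = 52.0819 + (55.0181)·0.460841 = 77.4365 °C.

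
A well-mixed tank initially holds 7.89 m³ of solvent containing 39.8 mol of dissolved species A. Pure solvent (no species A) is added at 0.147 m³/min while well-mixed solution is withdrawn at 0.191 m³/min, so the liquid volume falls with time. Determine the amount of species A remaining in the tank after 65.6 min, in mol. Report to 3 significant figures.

5.51 mol

Total volume: dV/dt = Q_in − Q_out = -0.044000 m³/min, so V(t) = 7.89 − 0.044000 t and V(65.6) = 5.0036 m³.
Species balance (pure solvent in): dm/dt = −Q_out · m/V(t).
Separate: dm/m = −Q_out dt/V(t) ⇒ ln(m/m₀) = −(Q_out/(Q_in−Q_out)) ln(V/V₀).
m = m₀ (V₀/V)^(Q_out/(Q_in−Q_out)) = 39.8 × (7.89/5.0036)^(-4.3409) = 5.5116 mol.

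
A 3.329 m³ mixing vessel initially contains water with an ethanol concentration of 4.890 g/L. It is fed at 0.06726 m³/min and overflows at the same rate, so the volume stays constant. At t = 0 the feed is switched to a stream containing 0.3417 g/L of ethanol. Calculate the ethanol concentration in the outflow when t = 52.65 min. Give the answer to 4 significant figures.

1.912 g/L

Unsteady species balance (constant V, well mixed): V dC/dt = Q(C_in − C).
Rewrite as dC/dt + C/τ = C_in/τ, τ = V/Q = 49.4945 min.
This is linear first-order; C(t) = C_in + (C₀ − C_in) e^(−t/τ).
C(52.65) = 0.3417 + (4.890 − 0.3417)·e^(−52.65/49.4945) = 0.3417 + (4.54830)·0.345157 = 1.91158 g/L.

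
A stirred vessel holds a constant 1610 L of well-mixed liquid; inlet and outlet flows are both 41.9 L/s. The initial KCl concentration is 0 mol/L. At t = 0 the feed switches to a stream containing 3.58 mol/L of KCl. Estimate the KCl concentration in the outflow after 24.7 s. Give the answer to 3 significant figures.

1.70 mol/L

Unsteady species balance (constant V, well mixed): V dC/dt = Q(C_in − C).
Time constant τ = V/Q = 1610/41.9 = 38.425 s.
Integrating: C(t) = C_in + (C₀ − C_in) e^(−t/τ).
C(24.7) = 3.58 + (0 − 3.58)·e^(−24.7/38.425) = 3.58 + (-3.5800)·0.52581 = 1.6976 mol/L.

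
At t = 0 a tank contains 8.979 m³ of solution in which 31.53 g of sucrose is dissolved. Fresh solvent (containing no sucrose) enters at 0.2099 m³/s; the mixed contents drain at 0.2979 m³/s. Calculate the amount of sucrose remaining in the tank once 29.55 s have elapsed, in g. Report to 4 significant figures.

9.909 g

Let m(t) be the amount of sucrose. Volume: V(t) = V₀ + (Q_in − Q_out) t = 8.979 − 0.0880000 t; V(29.55) = 6.37860 m³.
No sucrose enters, so dm/dt = −Q_out · (m/V).
Separate: dm/m = −Q_out dt/V(t) ⇒ ln(m/m₀) = −(Q_out/(Q_in−Q_out)) ln(V/V₀).
m = m₀ (V₀/V)^(Q_out/(Q_in−Q_out)) = 31.53 × (8.979/6.37860)^(-3.38523) = 9.90852 g.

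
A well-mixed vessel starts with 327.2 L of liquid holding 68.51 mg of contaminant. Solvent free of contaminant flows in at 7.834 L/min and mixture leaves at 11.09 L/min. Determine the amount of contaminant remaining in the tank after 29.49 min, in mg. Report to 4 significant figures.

20.99 mg

Total volume: dV/dt = Q_in − Q_out = -3.25600 L/min, so V(t) = 327.2 − 3.25600 t and V(29.49) = 231.181 L.
No contaminant enters, so dm/dt = −Q_out · (m/V).
Separate: dm/m = −Q_out dt/V(t) ⇒ ln(m/m₀) = −(Q_out/(Q_in−Q_out)) ln(V/V₀).
m = m₀ (V₀/V)^(Q_out/(Q_in−Q_out)) = 68.51 × (327.2/231.181)^(-3.40602) = 20.9853 mg.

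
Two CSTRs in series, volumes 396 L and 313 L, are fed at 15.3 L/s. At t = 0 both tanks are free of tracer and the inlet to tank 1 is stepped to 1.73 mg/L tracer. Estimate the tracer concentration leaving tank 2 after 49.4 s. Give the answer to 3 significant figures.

1.09 mg/L

Each tank obeys Vᵢ dCᵢ/dt = Q(Cᵢ₋₁ − Cᵢ), so τᵢ = Vᵢ/Q.
τ₁ = 396/15.3 = 25.882 s; τ₂ = 313/15.3 = 20.458 s.
Solving the cascade with C₁(0)=C₂(0)=0 gives C₂(t) = C_in[1 − (τ₁ e^(−t/τ₁) − τ₂ e^(−t/τ₂))/(τ₁ − τ₂)].
At t = 49.4: e^(−t/τ₁) = 0.14828, e^(−t/τ₂) = 0.089389.
C₂ = 1.73·[1 − (25.882·0.14828 − 20.458·0.089389)/(5.4248)] = 1.73·0.62962 = 1.0893 mg/L.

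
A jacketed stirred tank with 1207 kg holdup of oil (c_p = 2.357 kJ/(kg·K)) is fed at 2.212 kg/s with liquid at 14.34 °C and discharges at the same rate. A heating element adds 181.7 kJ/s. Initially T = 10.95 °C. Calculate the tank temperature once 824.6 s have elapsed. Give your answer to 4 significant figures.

40.75 °C

Heat balance on the well-mixed liquid: M c_p dT/dt = ṁ c_p (T_in − T) + 181.7.
τ = M/ṁ = 545.660 s; T_ss = T_in + Q̇/(ṁ c_p) = 14.34 + 181.7/(2.212·2.357) = 49.1906 °C.
This is linear first-order; T(t) = T_ss + (T₀ − T_ss) e^(−t/τ).
T(824.6) = 49.1906 + (-38.2406)·e^(−824.6/545.660) = 49.1906 + (-38.2406)·0.220646 = 40.7530 °C.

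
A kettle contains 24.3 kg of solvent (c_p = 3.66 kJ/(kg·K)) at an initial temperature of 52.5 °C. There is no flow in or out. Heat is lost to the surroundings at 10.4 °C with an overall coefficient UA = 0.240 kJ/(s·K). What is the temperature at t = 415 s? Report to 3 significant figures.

24.1 °C

Heat balance on the well-mixed liquid: M c_p dT/dt = −UA(T − T_amb).
dT/dt = (T_ss − T)/τ with T_ss = T_amb = 10.400 °C, τ = M c_p/UA = 24.3·3.66/0.240 = 370.58 s.
This is linear first-order; T(t) = T_ss + (T₀ − T_ss) e^(−t/τ).
T(415) = 10.400 + (42.100)·0.32632 = 24.138 °C.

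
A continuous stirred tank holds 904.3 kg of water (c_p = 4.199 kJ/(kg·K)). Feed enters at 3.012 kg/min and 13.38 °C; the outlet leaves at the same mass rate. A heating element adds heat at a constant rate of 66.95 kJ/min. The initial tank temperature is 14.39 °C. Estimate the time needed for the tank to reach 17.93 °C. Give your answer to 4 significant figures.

525.7 min

M c_p dT/dt = ṁ c_p (T_in − T) + Q̇.
τ = M/ṁ = 300.232 min; T_ss = T_in + Q̇/(ṁ c_p) = 18.6736 °C.
T(t) = T_ss + (T₀ − T_ss) e^(−t/τ). Set T = 17.93:
e^(−t/τ) = (17.93 − 18.6736)/(14.39 − 18.6736) = 0.173589
t = −300.232 · ln(0.173589) = 525.726 min.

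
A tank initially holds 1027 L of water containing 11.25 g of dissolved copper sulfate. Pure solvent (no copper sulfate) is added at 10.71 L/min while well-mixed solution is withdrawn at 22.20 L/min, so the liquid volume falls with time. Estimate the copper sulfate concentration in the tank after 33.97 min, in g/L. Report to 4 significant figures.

Let m(t) be the amount of copper sulfate. Volume: V(t) = V₀ + (Q_in − Q_out) t = 1027 − 11.4900 t; V(33.97) = 636.685 L.
Solute balance: dm/dt = 0 − Q_out C = −Q_out m/V(t).
Separate: dm/m = −Q_out dt/V(t) ⇒ ln(m/m₀) = −(Q_out/(Q_in−Q_out)) ln(V/V₀).
m = m₀ (V₀/V)^(Q_out/(Q_in−Q_out)) = 11.25 × (1027/636.685)^(-1.93211) = 4.46639 g.
C = m/V = 4.46639/636.685 = 0.00701507 g/L.

0.007015 g/L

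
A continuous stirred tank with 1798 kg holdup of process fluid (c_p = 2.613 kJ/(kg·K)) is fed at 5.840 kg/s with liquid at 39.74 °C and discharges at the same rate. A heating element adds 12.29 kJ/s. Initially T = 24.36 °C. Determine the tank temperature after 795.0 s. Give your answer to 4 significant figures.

M c_p dT/dt = ṁ c_p (T_in − T) + Q̇.
Rearrange: dT/dt = (T_ss − T)/τ with τ = M/ṁ = 307.877 s and T_ss = T_in + Q̇/(ṁ c_p) = 40.5454 °C.
Integrating: T(t) = T_ss + (T₀ − T_ss) e^(−t/τ).
T(795.0) = 40.5454 + (-16.1854)·e^(−795.0/307.877) = 40.5454 + (-16.1854)·0.0756073 = 39.3216 °C.

39.32 °C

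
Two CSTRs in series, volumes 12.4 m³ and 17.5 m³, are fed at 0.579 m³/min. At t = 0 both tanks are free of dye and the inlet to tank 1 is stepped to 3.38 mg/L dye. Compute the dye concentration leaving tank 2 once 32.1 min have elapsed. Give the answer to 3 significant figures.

Time constants: τᵢ = Vᵢ/Q for each well-mixed tank.
τ₁ = 12.4/0.579 = 21.416 min; τ₂ = 17.5/0.579 = 30.225 min.
Solving the cascade with C₁(0)=C₂(0)=0 gives C₂(t) = C_in[1 − (τ₁ e^(−t/τ₁) − τ₂ e^(−t/τ₂))/(τ₁ − τ₂)].
At t = 32.1: e^(−t/τ₁) = 0.22338, e^(−t/τ₂) = 0.34575.
C₂ = 3.38·[1 − (21.416·0.22338 − 30.225·0.34575)/(-8.8083)] = 3.38·0.35675 = 1.2058 mg/L.

1.21 mg/L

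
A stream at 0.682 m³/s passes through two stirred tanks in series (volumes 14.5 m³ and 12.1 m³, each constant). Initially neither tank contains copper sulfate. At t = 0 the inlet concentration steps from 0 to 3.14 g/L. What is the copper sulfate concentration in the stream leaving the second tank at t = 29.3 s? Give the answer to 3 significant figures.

1.39 g/L

Species balance on tank i: dCᵢ/dt = (Cᵢ₋₁ − Cᵢ)/τᵢ with τᵢ = Vᵢ/Q.
τ₁ = 14.5/0.682 = 21.261 s; τ₂ = 12.1/0.682 = 17.742 s.
Tank 1: C₁ = C_in(1 − e^(−t/τ₁)). Tank 2 (τ₁ ≠ τ₂): C₂ = C_in[1 − (τ₁ e^(−t/τ₁) − τ₂ e^(−t/τ₂))/(τ₁ − τ₂)].
At t = 29.3: e^(−t/τ₁) = 0.25205, e^(−t/τ₂) = 0.19177.
C₂ = 3.14·[1 − (21.261·0.25205 − 17.742·0.19177)/(3.5191)] = 3.14·0.44402 = 1.3942 g/L.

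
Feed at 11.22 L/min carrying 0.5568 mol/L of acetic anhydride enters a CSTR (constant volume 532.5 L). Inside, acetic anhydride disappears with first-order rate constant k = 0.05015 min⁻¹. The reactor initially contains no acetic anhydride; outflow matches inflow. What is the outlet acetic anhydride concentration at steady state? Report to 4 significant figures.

0.1647 mol/L

Accumulation = in − out − consumed: V dC/dt = Q C_in − Q C − k V C.
At steady state: 0 = Q C_in − (Q + kV) C_ss, so C_ss = Q C_in/(Q + kV).
C_ss = 11.22·0.5568/(11.22 + 0.05015·532.5) = 6.24730/37.9249 = 0.164728 mol/L.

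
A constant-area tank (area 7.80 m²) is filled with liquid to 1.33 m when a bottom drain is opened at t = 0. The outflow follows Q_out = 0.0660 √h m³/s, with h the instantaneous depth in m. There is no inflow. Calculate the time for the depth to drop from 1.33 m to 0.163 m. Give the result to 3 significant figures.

A dh/dt = −Q_out = −0.0660 √h.
Separate and integrate: 2(√h − √h₀) = −(0.0660/A) t.
t = 2A(√h₀ − √h)/0.0660 = 2·7.80·(√1.33 − √0.163)/0.0660
  = 15.600 × (1.1533 − 0.40373) / 0.0660 = 177.16 s.

177 s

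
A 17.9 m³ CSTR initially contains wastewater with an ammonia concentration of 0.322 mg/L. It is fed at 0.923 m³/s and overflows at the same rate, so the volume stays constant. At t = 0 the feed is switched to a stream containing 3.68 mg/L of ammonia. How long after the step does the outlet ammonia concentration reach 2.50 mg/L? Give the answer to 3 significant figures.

Species balance: V dC/dt = Q(C_in − C) ⇒ τ = V/Q = 19.393 s.
C(t) = C_in + (C₀ − C_in) e^(−t/τ). Set C = 2.50 and solve for t:
e^(−t/τ) = (C − C_in)/(C₀ − C_in) = (2.50 − 3.68)/(0.322 − 3.68) = 0.35140
t = −τ ln(…) = 19.393 × 1.0458 = 20.282 s.

20.3 s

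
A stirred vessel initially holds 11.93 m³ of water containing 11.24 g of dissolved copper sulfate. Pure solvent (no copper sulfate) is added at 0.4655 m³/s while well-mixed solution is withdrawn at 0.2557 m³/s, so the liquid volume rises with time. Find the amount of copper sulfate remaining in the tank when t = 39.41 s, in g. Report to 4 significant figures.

Total volume: dV/dt = Q_in − Q_out = 0.209800 m³/s, so V(t) = 11.93 + 0.209800 t and V(39.41) = 20.1982 m³.
Species balance (pure solvent in): dm/dt = −Q_out · m/V(t).
dm/m = −Q_out dt/(V₀ + 0.209800 t); integrating gives ln(m/m₀) = −(Q_out/(Q_in−Q_out)) ln(V/V₀).
m = m₀ (V₀/V)^(Q_out/(Q_in−Q_out)) = 11.24 × (11.93/20.1982)^(1.21878) = 5.91650 g.

5.916 g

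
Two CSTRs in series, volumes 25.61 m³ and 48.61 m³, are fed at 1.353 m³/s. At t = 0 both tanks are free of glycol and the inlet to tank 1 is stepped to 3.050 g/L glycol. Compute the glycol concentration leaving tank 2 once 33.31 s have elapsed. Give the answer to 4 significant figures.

1.084 g/L

Species balance on tank i: dCᵢ/dt = (Cᵢ₋₁ − Cᵢ)/τᵢ with τᵢ = Vᵢ/Q.
τ₁ = 25.61/1.353 = 18.9283 s; τ₂ = 48.61/1.353 = 35.9276 s.
Tank 1: C₁ = C_in(1 − e^(−t/τ₁)). Tank 2 (τ₁ ≠ τ₂): C₂ = C_in[1 − (τ₁ e^(−t/τ₁) − τ₂ e^(−t/τ₂))/(τ₁ − τ₂)].
At t = 33.31: e^(−t/τ₁) = 0.172080, e^(−t/τ₂) = 0.395682.
C₂ = 3.050·[1 − (18.9283·0.172080 − 35.9276·0.395682)/(-16.9993)] = 3.050·0.355341 = 1.08379 g/L.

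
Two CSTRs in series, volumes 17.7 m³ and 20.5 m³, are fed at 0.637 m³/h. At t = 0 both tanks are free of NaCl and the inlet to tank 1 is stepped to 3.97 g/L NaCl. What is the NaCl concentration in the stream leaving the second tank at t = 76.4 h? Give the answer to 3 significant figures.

Species balance on tank i: dCᵢ/dt = (Cᵢ₋₁ − Cᵢ)/τᵢ with τᵢ = Vᵢ/Q.
τ₁ = 17.7/0.637 = 27.786 h; τ₂ = 20.5/0.637 = 32.182 h.
Tank 1: C₁ = C_in(1 − e^(−t/τ₁)). Tank 2 (τ₁ ≠ τ₂): C₂ = C_in[1 − (τ₁ e^(−t/τ₁) − τ₂ e^(−t/τ₂))/(τ₁ − τ₂)].
At t = 76.4: e^(−t/τ₁) = 0.063957, e^(−t/τ₂) = 0.093108.
C₂ = 3.97·[1 − (27.786·0.063957 − 32.182·0.093108)/(-4.3956)] = 3.97·0.72262 = 2.8688 g/L.

2.87 g/L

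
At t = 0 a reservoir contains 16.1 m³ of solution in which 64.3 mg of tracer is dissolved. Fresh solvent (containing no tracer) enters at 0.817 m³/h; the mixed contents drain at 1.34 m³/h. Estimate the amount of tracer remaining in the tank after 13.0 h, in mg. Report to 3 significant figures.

15.8 mg

Total volume: dV/dt = Q_in − Q_out = -0.52300 m³/h, so V(t) = 16.1 − 0.52300 t and V(13.0) = 9.3010 m³.
Solute balance: dm/dt = 0 − Q_out C = −Q_out m/V(t).
dm/m = −Q_out dt/(V₀ − 0.52300 t); integrating gives ln(m/m₀) = −(Q_out/(Q_in−Q_out)) ln(V/V₀).
m = m₀ (V₀/V)^(Q_out/(Q_in−Q_out)) = 64.3 × (16.1/9.3010)^(-2.5621) = 15.764 mg.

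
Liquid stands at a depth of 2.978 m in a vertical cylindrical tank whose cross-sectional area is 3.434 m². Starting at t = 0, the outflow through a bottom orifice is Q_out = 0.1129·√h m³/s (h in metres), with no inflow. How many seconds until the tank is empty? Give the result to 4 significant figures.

With no inflow, A dh/dt = −0.1129 √h.
This is separable: 2 d(√h)/dt = −0.1129/A, so √h = √h₀ − (0.1129/(2A)) t.
Set h = 0: 2√h₀ = (0.1129/A) t_empty ⇒ t_empty = 2A√h₀/0.1129.
t_empty = 2·3.434·√2.978/0.1129 = 6.86800·1.72569/0.1129 = 104.978 s.

105.0 s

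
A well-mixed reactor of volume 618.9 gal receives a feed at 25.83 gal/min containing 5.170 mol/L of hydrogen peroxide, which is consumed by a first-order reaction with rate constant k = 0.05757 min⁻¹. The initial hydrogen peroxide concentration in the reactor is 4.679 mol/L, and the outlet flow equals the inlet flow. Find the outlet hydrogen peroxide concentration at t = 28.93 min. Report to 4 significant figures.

2.314 mol/L

Accumulation = in − out − consumed: V dC/dt = Q C_in − Q C − k V C.
dC/dt = (Q/V) C_in − (Q/V + k) C; effective rate a = Q/V + k = 0.0417353 + 0.05757 = 0.0993053 min⁻¹.
C_ss = Q C_in/(Q + kV) = 2.17281 mol/L; C(t) = C_ss + (C₀ − C_ss) e^(−a t).
C(28.93) = 2.17281 + (2.50619)·e^(−0.0993053·28.93) = 2.17281 + (2.50619)·0.0565345 = 2.31450 mol/L.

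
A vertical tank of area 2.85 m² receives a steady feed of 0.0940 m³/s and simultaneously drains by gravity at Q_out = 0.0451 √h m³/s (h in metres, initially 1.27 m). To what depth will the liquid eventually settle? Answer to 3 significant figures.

A dh/dt = Q_in − 0.0451 √h. Steady state requires inflow = outflow:
Q_in = 0.0451 √h_ss ⇒ √h_ss = 0.0940/0.0451 = 2.0843.
h_ss = 2.0843² = 4.3441 m. (Since h₀ = 1.27 m < h_ss, the level will rise toward this value.)

4.34 m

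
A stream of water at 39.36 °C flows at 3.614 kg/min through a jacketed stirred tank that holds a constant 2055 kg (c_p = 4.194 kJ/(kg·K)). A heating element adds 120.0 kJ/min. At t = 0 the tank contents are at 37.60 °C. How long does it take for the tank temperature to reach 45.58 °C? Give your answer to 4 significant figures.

989.9 min

Heat balance on the well-mixed liquid: M c_p dT/dt = ṁ c_p (T_in − T) + 120.0.
τ = M/ṁ = 568.622 min; T_ss = T_in + Q̇/(ṁ c_p) = 47.2771 °C.
T(t) = T_ss + (T₀ − T_ss) e^(−t/τ). Set T = 45.58:
e^(−t/τ) = (45.58 − 47.2771)/(37.60 − 47.2771) = 0.175371
t = −568.622 · ln(0.175371) = 989.888 min.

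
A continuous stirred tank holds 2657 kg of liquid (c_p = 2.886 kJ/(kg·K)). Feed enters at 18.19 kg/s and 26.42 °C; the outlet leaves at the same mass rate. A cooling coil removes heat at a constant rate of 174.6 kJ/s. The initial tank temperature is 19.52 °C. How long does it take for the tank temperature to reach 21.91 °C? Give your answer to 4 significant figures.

161.4 s

Unsteady energy balance on the tank contents: M c_p dT/dt = ṁ c_p (T_in − T) − 174.6.
τ = M/ṁ = 146.069 s; T_ss = T_in − Q̇/(ṁ c_p) = 23.0941 °C.
T(t) = T_ss + (T₀ − T_ss) e^(−t/τ). Set T = 21.91:
e^(−t/τ) = (21.91 − 23.0941)/(19.52 − 23.0941) = 0.331292
t = −146.069 · ln(0.331292) = 161.371 s.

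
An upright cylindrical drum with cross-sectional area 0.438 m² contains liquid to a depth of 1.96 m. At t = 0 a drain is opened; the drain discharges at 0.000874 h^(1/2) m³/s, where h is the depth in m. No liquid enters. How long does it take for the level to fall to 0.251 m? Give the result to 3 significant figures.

Volume balance on the tank: A dh/dt = −0.000874 √h.
This is separable: 2 d(√h)/dt = −0.000874/A, so √h = √h₀ − (0.000874/(2A)) t.
t = 2A(√h₀ − √h)/0.000874 = 2·0.438·(√1.96 − √0.251)/0.000874
  = 0.87600 × (1.4000 − 0.50100) / 0.000874 = 901.06 s.

901 s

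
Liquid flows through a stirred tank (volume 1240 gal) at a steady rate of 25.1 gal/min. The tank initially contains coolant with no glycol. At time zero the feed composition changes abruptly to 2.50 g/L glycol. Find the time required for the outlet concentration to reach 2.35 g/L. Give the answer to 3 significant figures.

Species balance: V dC/dt = Q(C_in − C) ⇒ τ = V/Q = 49.402 min.
C(t) = C_in + (C₀ − C_in) e^(−t/τ). Set C = 2.35 and solve for t:
e^(−t/τ) = (C − C_in)/(C₀ − C_in) = (2.35 − 2.50)/(0 − 2.50) = 0.060000
t = −τ ln(…) = 49.402 × 2.8134 = 138.99 min.

139 min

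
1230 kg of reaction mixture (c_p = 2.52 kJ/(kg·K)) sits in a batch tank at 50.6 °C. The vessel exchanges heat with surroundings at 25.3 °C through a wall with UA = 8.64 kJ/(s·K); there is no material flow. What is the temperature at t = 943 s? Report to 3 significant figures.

27.1 °C

M c_p dT/dt = −UA(T − T_amb).
dT/dt = (T_ss − T)/τ with T_ss = T_amb = 25.300 °C, τ = M c_p/UA = 1230·2.52/8.64 = 358.75 s.
T approaches T_ss exponentially: T(t) = T_ss + (T₀ − T_ss) e^(−t/τ).
T(943) = 25.300 + (25.300)·0.072182 = 27.126 °C.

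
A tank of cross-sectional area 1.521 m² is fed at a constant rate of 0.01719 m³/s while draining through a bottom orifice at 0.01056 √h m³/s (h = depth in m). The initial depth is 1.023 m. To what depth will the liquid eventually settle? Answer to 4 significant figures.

Accumulation of liquid (constant cross-section A): A dh/dt = Q_in − 0.01056 √h. At steady state dh/dt = 0:
Q_in = 0.01056 √h_ss ⇒ √h_ss = 0.01719/0.01056 = 1.62784.
h_ss = 1.62784² = 2.64987 m. (Since h₀ = 1.023 m < h_ss, the level will rise toward this value.)

2.650 m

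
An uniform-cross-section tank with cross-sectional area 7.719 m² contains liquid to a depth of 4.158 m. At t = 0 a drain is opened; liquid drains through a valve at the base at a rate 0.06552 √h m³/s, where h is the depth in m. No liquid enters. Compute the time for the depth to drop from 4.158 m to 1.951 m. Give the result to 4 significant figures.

151.3 s

Unsteady balance on liquid volume: A dh/dt = −0.06552 √h.
This is separable: 2 d(√h)/dt = −0.06552/A, so √h = √h₀ − (0.06552/(2A)) t.
t = 2A(√h₀ − √h)/0.06552 = 2·7.719·(√4.158 − √1.951)/0.06552
  = 15.4380 × (2.03912 − 1.39678) / 0.06552 = 151.349 s.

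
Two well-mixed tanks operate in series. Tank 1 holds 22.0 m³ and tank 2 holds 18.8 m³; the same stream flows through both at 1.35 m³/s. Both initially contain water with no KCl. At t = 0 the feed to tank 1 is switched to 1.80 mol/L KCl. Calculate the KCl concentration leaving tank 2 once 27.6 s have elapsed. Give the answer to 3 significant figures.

Species balance on tank i: dCᵢ/dt = (Cᵢ₋₁ − Cᵢ)/τᵢ with τᵢ = Vᵢ/Q.
τ₁ = 22.0/1.35 = 16.296 s; τ₂ = 18.8/1.35 = 13.926 s.
Solving the cascade with C₁(0)=C₂(0)=0 gives C₂(t) = C_in[1 − (τ₁ e^(−t/τ₁) − τ₂ e^(−t/τ₂))/(τ₁ − τ₂)].
At t = 27.6: e^(−t/τ₁) = 0.18385, e^(−t/τ₂) = 0.13781.
C₂ = 1.80·[1 − (16.296·0.18385 − 13.926·0.13781)/(2.3704)] = 1.80·0.54564 = 0.98215 mol/L.

0.982 mol/L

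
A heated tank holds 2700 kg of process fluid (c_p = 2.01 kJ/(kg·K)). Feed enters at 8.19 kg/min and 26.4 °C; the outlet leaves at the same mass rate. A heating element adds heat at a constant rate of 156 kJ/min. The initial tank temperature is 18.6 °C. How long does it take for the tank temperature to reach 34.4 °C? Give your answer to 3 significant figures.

Energy balance: M c_p dT/dt = ṁ c_p (T_in − T) + 156.
τ = M/ṁ = 329.67 min; T_ss = T_in + Q̇/(ṁ c_p) = 35.876 °C.
T(t) = T_ss + (T₀ − T_ss) e^(−t/τ). Set T = 34.4:
e^(−t/τ) = (34.4 − 35.876)/(18.6 − 35.876) = 0.085459
t = −329.67 · ln(0.085459) = 810.90 min.

811 min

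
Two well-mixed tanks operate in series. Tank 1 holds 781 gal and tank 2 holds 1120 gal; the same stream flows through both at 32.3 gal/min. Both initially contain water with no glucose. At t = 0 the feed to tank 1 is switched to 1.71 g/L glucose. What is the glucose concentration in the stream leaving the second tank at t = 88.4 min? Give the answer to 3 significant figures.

Each tank obeys Vᵢ dCᵢ/dt = Q(Cᵢ₋₁ − Cᵢ), so τᵢ = Vᵢ/Q.
τ₁ = 781/32.3 = 24.180 min; τ₂ = 1120/32.3 = 34.675 min.
Solving the cascade with C₁(0)=C₂(0)=0 gives C₂(t) = C_in[1 − (τ₁ e^(−t/τ₁) − τ₂ e^(−t/τ₂))/(τ₁ − τ₂)].
At t = 88.4: e^(−t/τ₁) = 0.025836, e^(−t/τ₂) = 0.078129.
C₂ = 1.71·[1 − (24.180·0.025836 − 34.675·0.078129)/(-10.495)] = 1.71·0.80140 = 1.3704 g/L.

1.37 g/L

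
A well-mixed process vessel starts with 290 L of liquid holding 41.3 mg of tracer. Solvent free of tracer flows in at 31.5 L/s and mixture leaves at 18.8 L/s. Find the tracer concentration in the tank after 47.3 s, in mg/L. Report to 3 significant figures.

0.00881 mg/L

Let m(t) be the amount of tracer. Volume: V(t) = V₀ + (Q_in − Q_out) t = 290 + 12.700 t; V(47.3) = 890.71 L.
No tracer enters, so dm/dt = −Q_out · (m/V).
Separate: dm/m = −Q_out dt/V(t) ⇒ ln(m/m₀) = −(Q_out/(Q_in−Q_out)) ln(V/V₀).
m = m₀ (V₀/V)^(Q_out/(Q_in−Q_out)) = 41.3 × (290/890.71)^(1.4803) = 7.8440 mg.
C = m/V = 7.8440/890.71 = 0.0088064 mg/L.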